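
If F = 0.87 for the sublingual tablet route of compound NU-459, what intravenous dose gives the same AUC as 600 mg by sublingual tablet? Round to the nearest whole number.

Systemic exposure from an extravascular dose = F × D_ev, so the equivalent IV dose is F × D_ev.
D_iv = F × D_ev = 0.87 × 600 = 522 mg

D_iv = 522 mg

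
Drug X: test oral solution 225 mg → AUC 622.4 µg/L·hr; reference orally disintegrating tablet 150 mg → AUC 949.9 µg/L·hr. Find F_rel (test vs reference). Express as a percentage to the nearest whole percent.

F_rel = 44%

F_rel = (AUC_test/D_test) / (AUC_ref/D_ref)
      = (622.4/225) / (949.9/150)
      = 2.76622 / 6.33267 = 0.4368 = 43.68%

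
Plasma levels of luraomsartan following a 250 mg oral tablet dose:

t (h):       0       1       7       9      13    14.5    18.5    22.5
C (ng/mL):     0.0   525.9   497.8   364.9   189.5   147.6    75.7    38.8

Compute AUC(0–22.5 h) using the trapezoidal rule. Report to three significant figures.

Trapezoidal AUC_0→22.5:
  [0→1]: (0.0+525.9)/2 × 1 = 262.95
  [1→7]: (525.9+497.8)/2 × 6 = 3071.1
  [7→9]: (497.8+364.9)/2 × 2 = 862.7
  [9→13]: (364.9+189.5)/2 × 4 = 1108.8
  [13→14.5]: (189.5+147.6)/2 × 1.5 = 252.825
  [14.5→18.5]: (147.6+75.7)/2 × 4 = 446.6
  [18.5→22.5]: (75.7+38.8)/2 × 4 = 229.0
  Sum = 6233.975 ng/mL·h

AUC = 6230 ng/mL·h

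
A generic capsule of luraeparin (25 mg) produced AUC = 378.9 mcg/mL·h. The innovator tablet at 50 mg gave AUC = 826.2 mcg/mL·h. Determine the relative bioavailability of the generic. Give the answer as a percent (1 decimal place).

F_rel = 91.7%

F_rel = (AUC_test/D_test) / (AUC_ref/D_ref)
      = (378.9/25) / (826.2/50)
      = 15.156 / 16.524 = 0.9172 = 91.72%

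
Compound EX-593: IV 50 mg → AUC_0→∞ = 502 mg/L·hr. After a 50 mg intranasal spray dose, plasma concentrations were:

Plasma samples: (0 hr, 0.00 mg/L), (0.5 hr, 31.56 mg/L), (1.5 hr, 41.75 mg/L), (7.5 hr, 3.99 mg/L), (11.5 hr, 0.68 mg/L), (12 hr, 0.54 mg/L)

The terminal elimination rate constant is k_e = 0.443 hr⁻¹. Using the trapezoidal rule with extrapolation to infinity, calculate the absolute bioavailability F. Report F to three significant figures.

Trapezoidal AUC_0→12 (intranasal spray):
  [0→0.5]: (0.00+31.56)/2 × 0.5 = 7.89
  [0.5→1.5]: (31.56+41.75)/2 × 1 = 36.655
  [1.5→7.5]: (41.75+3.99)/2 × 6 = 137.22
  [7.5→11.5]: (3.99+0.68)/2 × 4 = 9.34
  [11.5→12]: (0.68+0.54)/2 × 0.5 = 0.305
  Sum = 191.41 mg/L·hr
Tail: C_last/k_e = 0.54/0.443 = 1.219
AUC_0→∞ (intranasal spray) = 191.41 + 1.219 = 192.629 mg/L·hr
F = (AUC_ev/D_ev)/(AUC_iv/D_iv) = (192.629/50)/(502/50) = 3.85258/10.04 = 0.3837

F = 0.384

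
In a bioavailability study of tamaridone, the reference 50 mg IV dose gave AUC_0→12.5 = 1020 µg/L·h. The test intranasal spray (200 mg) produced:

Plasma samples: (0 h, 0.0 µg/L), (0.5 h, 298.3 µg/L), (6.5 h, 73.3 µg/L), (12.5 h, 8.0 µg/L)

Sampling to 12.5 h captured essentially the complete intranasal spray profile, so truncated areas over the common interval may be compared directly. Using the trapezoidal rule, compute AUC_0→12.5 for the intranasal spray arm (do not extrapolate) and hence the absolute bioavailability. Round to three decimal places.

Trapezoidal AUC_0→12.5 (intranasal spray):
  [0→0.5]: (0.0+298.3)/2 × 0.5 = 74.575
  [0.5→6.5]: (298.3+73.3)/2 × 6 = 1114.8
  [6.5→12.5]: (73.3+8.0)/2 × 6 = 243.9
  Sum = 1433.275 µg/L·h
F = (AUC_ev/D_ev)/(AUC_iv/D_iv) = (1433.275/200)/(1020/50) = 7.166375/20.4 = 0.3513

F = 0.351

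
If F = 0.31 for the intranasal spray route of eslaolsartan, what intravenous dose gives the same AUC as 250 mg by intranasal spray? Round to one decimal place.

D_iv = 77.5 mg

Systemic exposure from an extravascular dose = F × D_ev, so the equivalent IV dose is F × D_ev.
D_iv = F × D_ev = 0.31 × 250 = 77.5 mg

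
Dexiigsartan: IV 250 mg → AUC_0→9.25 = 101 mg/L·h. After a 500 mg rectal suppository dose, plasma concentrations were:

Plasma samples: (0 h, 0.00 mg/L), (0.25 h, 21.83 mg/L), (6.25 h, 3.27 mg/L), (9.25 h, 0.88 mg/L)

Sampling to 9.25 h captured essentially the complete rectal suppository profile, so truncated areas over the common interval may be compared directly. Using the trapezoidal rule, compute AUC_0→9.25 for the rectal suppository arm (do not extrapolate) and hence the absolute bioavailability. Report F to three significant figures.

F = 0.417

Trapezoidal AUC_0→9.25 (rectal suppository):
  [0→0.25]: (0.00+21.83)/2 × 0.25 = 2.72875
  [0.25→6.25]: (21.83+3.27)/2 × 6 = 75.3
  [6.25→9.25]: (3.27+0.88)/2 × 3 = 6.225
  Sum = 84.25375 mg/L·h
F = (AUC_ev/D_ev)/(AUC_iv/D_iv) = (84.25375/500)/(101/250) = 0.1685075/0.404 = 0.4171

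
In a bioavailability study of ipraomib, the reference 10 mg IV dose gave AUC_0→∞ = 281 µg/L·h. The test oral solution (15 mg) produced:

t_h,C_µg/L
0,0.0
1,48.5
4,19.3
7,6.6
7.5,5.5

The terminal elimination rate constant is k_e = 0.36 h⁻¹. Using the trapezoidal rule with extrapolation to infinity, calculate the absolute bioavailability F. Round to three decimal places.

F = 0.434

Trapezoidal AUC_0→7.5 (oral solution):
  [0→1]: (0.0+48.5)/2 × 1 = 24.25
  [1→4]: (48.5+19.3)/2 × 3 = 101.7
  [4→7]: (19.3+6.6)/2 × 3 = 38.85
  [7→7.5]: (6.6+5.5)/2 × 0.5 = 3.025
  Sum = 167.825 µg/L·h
Tail: C_last/k_e = 5.5/0.36 = 15.278
AUC_0→∞ (oral solution) = 167.825 + 15.278 = 183.103 µg/L·h
F = (AUC_ev/D_ev)/(AUC_iv/D_iv) = (183.103/15)/(281/10) = 12.2069/28.1 = 0.4344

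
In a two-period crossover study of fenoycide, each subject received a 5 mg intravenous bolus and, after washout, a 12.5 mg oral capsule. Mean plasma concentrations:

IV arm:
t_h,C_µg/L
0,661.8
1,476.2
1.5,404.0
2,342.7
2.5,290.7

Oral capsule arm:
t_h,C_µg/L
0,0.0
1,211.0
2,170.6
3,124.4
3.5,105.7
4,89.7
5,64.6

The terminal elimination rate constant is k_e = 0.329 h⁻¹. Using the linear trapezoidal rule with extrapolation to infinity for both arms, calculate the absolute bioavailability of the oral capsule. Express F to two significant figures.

Trapezoidal AUC_0→2.5 (IV):
  [0→1]: (661.8+476.2)/2 × 1 = 569.0
  [1→1.5]: (476.2+404.0)/2 × 0.5 = 220.05
  [1.5→2]: (404.0+342.7)/2 × 0.5 = 186.675
  [2→2.5]: (342.7+290.7)/2 × 0.5 = 158.35
  Sum = 1134.075 µg/L·h
IV tail: 290.7/0.329 = 883.587; AUC_iv,0→∞ = 1134.075 + 883.587 = 2017.662 µg/L·h
Trapezoidal AUC_0→5 (oral capsule):
  [0→1]: (0.0+211.0)/2 × 1 = 105.5
  [1→2]: (211.0+170.6)/2 × 1 = 190.8
  [2→3]: (170.6+124.4)/2 × 1 = 147.5
  [3→3.5]: (124.4+105.7)/2 × 0.5 = 57.525
  [3.5→4]: (105.7+89.7)/2 × 0.5 = 48.85
  [4→5]: (89.7+64.6)/2 × 1 = 77.15
  Sum = 627.325 µg/L·h
oral capsule tail: 64.6/0.329 = 196.353; AUC_ev,0→∞ = 627.325 + 196.353 = 823.678 µg/L·h
F = (AUC_ev/D_ev)/(AUC_iv/D_iv) = (823.678/12.5)/(2017.662/5) = 65.89424/403.5324 = 0.1633

F = 0.16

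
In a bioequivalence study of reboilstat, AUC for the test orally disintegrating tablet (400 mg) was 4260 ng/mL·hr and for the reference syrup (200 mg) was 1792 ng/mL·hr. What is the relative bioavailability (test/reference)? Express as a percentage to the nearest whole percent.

F_rel = 119%

F_rel = (AUC_test/D_test) / (AUC_ref/D_ref)
      = (4260/400) / (1792/200)
      = 10.65 / 8.96 = 1.1886 = 118.86%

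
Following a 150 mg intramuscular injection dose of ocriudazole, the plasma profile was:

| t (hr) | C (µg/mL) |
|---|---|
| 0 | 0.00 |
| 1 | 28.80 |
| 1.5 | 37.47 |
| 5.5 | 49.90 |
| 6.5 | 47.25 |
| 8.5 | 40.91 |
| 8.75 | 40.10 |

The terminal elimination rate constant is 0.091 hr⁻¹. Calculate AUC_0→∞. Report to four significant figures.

Trapezoidal AUC_0→8.75:
  [0→1]: (0.00+28.80)/2 × 1 = 14.4
  [1→1.5]: (28.80+37.47)/2 × 0.5 = 16.5675
  [1.5→5.5]: (37.47+49.90)/2 × 4 = 174.74
  [5.5→6.5]: (49.90+47.25)/2 × 1 = 48.575
  [6.5→8.5]: (47.25+40.91)/2 × 2 = 88.16
  [8.5→8.75]: (40.91+40.10)/2 × 0.25 = 10.12625
  Sum = 352.56875 µg/mL·hr
Extrapolated tail: C_last / k_e = 40.10 / 0.091 = 440.659
AUC_0→∞ = 352.56875 + 440.659 = 793.22775 µg/mL·hr

AUC = 793.2 µg/mL·hr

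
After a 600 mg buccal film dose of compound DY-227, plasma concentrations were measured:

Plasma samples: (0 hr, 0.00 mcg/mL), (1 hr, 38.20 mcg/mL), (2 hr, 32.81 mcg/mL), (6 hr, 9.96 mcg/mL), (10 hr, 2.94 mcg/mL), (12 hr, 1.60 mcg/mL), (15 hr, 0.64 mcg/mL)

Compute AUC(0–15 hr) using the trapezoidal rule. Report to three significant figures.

Trapezoidal AUC_0→15:
  [0→1]: (0.00+38.20)/2 × 1 = 19.1
  [1→2]: (38.20+32.81)/2 × 1 = 35.505
  [2→6]: (32.81+9.96)/2 × 4 = 85.54
  [6→10]: (9.96+2.94)/2 × 4 = 25.8
  [10→12]: (2.94+1.60)/2 × 2 = 4.54
  [12→15]: (1.60+0.64)/2 × 3 = 3.36
  Sum = 173.845 mcg/mL·hr

AUC = 174 mcg/mL·hr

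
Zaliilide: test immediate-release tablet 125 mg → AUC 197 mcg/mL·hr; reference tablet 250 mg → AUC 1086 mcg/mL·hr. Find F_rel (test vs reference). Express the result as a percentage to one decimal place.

F_rel = (AUC_test/D_test) / (AUC_ref/D_ref)
      = (197/125) / (1086/250)
      = 1.576 / 4.344 = 0.3628 = 36.28%

F_rel = 36.3%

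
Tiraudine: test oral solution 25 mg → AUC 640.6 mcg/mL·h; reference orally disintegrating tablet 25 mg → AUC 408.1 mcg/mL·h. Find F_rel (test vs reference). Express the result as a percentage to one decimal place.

F_rel = (AUC_test/D_test) / (AUC_ref/D_ref)
      = (640.6/25) / (408.1/25)
      = 25.624 / 16.324 = 1.5697 = 156.97%

F_rel = 157.0%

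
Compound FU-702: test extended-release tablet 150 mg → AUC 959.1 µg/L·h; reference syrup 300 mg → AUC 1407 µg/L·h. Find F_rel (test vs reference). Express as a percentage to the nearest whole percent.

F_rel = 136%

F_rel = (AUC_test/D_test) / (AUC_ref/D_ref)
      = (959.1/150) / (1407/300)
      = 6.394 / 4.69 = 1.3633 = 136.33%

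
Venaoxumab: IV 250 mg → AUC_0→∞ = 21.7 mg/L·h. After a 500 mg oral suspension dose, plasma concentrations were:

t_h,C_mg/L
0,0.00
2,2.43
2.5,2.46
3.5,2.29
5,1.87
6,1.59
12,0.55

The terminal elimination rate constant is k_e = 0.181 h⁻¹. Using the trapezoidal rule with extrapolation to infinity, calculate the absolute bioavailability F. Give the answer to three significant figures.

Trapezoidal AUC_0→12 (oral suspension):
  [0→2]: (0.00+2.43)/2 × 2 = 2.43
  [2→2.5]: (2.43+2.46)/2 × 0.5 = 1.2225
  [2.5→3.5]: (2.46+2.29)/2 × 1 = 2.375
  [3.5→5]: (2.29+1.87)/2 × 1.5 = 3.12
  [5→6]: (1.87+1.59)/2 × 1 = 1.73
  [6→12]: (1.59+0.55)/2 × 6 = 6.42
  Sum = 17.2975 mg/L·h
Tail: C_last/k_e = 0.55/0.181 = 3.039
AUC_0→∞ (oral suspension) = 17.2975 + 3.039 = 20.3365 mg/L·h
F = (AUC_ev/D_ev)/(AUC_iv/D_iv) = (20.3365/500)/(21.7/250) = 0.040673/0.0868 = 0.4686

F = 0.469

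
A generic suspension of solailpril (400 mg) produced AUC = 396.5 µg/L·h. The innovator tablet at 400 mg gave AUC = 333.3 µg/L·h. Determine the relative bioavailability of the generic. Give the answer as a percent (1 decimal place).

F_rel = (AUC_test/D_test) / (AUC_ref/D_ref)
      = (396.5/400) / (333.3/400)
      = 0.99125 / 0.83325 = 1.1896 = 118.96%

F_rel = 119.0%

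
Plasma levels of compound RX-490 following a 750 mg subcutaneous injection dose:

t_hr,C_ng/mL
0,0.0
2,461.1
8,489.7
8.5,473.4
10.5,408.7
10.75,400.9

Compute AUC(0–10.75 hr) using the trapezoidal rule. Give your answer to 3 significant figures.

Trapezoidal AUC_0→10.75:
  [0→2]: (0.0+461.1)/2 × 2 = 461.1
  [2→8]: (461.1+489.7)/2 × 6 = 2852.4
  [8→8.5]: (489.7+473.4)/2 × 0.5 = 240.775
  [8.5→10.5]: (473.4+408.7)/2 × 2 = 882.1
  [10.5→10.75]: (408.7+400.9)/2 × 0.25 = 101.2
  Sum = 4537.575 ng/mL·hr

AUC = 4540 ng/mL·hr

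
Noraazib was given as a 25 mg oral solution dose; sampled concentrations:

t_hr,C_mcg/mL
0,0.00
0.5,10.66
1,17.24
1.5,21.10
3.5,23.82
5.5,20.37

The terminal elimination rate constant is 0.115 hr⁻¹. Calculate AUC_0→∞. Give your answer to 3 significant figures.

AUC = 285 mcg/mL·hr

Trapezoidal AUC_0→5.5:
  [0→0.5]: (0.00+10.66)/2 × 0.5 = 2.665
  [0.5→1]: (10.66+17.24)/2 × 0.5 = 6.975
  [1→1.5]: (17.24+21.10)/2 × 0.5 = 9.585
  [1.5→3.5]: (21.10+23.82)/2 × 2 = 44.92
  [3.5→5.5]: (23.82+20.37)/2 × 2 = 44.19
  Sum = 108.335 mcg/mL·hr
Extrapolated tail: C_last / k_e = 20.37 / 0.115 = 177.130
AUC_0→∞ = 108.335 + 177.130 = 285.465 mcg/mL·hr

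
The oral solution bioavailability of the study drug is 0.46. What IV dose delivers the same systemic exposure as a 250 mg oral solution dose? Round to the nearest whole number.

D_iv = 115 mg

Systemic exposure from an extravascular dose = F × D_ev, so the equivalent IV dose is F × D_ev.
D_iv = F × D_ev = 0.46 × 250 = 115 mg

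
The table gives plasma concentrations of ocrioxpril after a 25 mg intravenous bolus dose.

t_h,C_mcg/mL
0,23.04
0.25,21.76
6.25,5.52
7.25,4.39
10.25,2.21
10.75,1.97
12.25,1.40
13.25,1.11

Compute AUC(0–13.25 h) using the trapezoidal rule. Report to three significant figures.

AUC = 107 mcg/mL·h

Trapezoidal AUC_0→13.25:
  [0→0.25]: (23.04+21.76)/2 × 0.25 = 5.6
  [0.25→6.25]: (21.76+5.52)/2 × 6 = 81.84
  [6.25→7.25]: (5.52+4.39)/2 × 1 = 4.955
  [7.25→10.25]: (4.39+2.21)/2 × 3 = 9.9
  [10.25→10.75]: (2.21+1.97)/2 × 0.5 = 1.045
  [10.75→12.25]: (1.97+1.40)/2 × 1.5 = 2.5275
  [12.25→13.25]: (1.40+1.11)/2 × 1 = 1.255
  Sum = 107.1225 mcg/mL·h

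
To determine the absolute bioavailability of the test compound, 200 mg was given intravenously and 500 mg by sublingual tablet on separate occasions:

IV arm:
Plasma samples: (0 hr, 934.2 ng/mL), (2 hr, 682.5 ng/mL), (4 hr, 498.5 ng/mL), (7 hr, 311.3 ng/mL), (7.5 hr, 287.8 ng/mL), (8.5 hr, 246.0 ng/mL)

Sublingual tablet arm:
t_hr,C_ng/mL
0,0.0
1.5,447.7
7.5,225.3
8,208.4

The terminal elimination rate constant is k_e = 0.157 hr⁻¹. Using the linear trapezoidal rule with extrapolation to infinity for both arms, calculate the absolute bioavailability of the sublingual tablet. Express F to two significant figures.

F = 0.25

Trapezoidal AUC_0→8.5 (IV):
  [0→2]: (934.2+682.5)/2 × 2 = 1616.7
  [2→4]: (682.5+498.5)/2 × 2 = 1181.0
  [4→7]: (498.5+311.3)/2 × 3 = 1214.7
  [7→7.5]: (311.3+287.8)/2 × 0.5 = 149.775
  [7.5→8.5]: (287.8+246.0)/2 × 1 = 266.9
  Sum = 4429.075 ng/mL·hr
IV tail: 246.0/0.157 = 1566.879; AUC_iv,0→∞ = 4429.075 + 1566.879 = 5995.954 ng/mL·hr
Trapezoidal AUC_0→8 (sublingual tablet):
  [0→1.5]: (0.0+447.7)/2 × 1.5 = 335.775
  [1.5→7.5]: (447.7+225.3)/2 × 6 = 2019.0
  [7.5→8]: (225.3+208.4)/2 × 0.5 = 108.425
  Sum = 2463.2 ng/mL·hr
sublingual tablet tail: 208.4/0.157 = 1327.389; AUC_ev,0→∞ = 2463.2 + 1327.389 = 3790.589 ng/mL·hr
F = (AUC_ev/D_ev)/(AUC_iv/D_iv) = (3790.589/500)/(5995.954/200) = 7.581178/29.97977 = 0.2529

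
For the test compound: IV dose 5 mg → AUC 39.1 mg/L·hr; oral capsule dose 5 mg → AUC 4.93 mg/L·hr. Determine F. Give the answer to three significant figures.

F = 0.126

F = (AUC_ev / D_ev) / (AUC_iv / D_iv)
  = (4.93/5) / (39.1/5)
  = 0.986 / 7.82 = 0.1261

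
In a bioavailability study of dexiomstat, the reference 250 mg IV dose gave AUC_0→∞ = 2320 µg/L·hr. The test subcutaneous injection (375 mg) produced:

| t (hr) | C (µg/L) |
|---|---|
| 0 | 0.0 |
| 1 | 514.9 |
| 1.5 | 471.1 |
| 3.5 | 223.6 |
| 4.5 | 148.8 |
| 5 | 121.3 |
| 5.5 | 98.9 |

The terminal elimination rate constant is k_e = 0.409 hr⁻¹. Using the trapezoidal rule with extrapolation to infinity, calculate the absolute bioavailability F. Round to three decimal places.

Trapezoidal AUC_0→5.5 (subcutaneous injection):
  [0→1]: (0.0+514.9)/2 × 1 = 257.45
  [1→1.5]: (514.9+471.1)/2 × 0.5 = 246.5
  [1.5→3.5]: (471.1+223.6)/2 × 2 = 694.7
  [3.5→4.5]: (223.6+148.8)/2 × 1 = 186.2
  [4.5→5]: (148.8+121.3)/2 × 0.5 = 67.525
  [5→5.5]: (121.3+98.9)/2 × 0.5 = 55.05
  Sum = 1507.425 µg/L·hr
Tail: C_last/k_e = 98.9/0.409 = 241.809
AUC_0→∞ (subcutaneous injection) = 1507.425 + 241.809 = 1749.234 µg/L·hr
F = (AUC_ev/D_ev)/(AUC_iv/D_iv) = (1749.234/375)/(2320/250) = 4.664624/9.28 = 0.5027

F = 0.503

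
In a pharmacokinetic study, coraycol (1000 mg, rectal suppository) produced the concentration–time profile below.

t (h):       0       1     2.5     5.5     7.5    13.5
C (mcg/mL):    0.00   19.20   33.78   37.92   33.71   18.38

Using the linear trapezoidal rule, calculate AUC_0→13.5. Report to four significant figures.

Trapezoidal AUC_0→13.5:
  [0→1]: (0.00+19.20)/2 × 1 = 9.6
  [1→2.5]: (19.20+33.78)/2 × 1.5 = 39.735
  [2.5→5.5]: (33.78+37.92)/2 × 3 = 107.55
  [5.5→7.5]: (37.92+33.71)/2 × 2 = 71.63
  [7.5→13.5]: (33.71+18.38)/2 × 6 = 156.27
  Sum = 384.785 mcg/mL·h

AUC = 384.8 mcg/mL·h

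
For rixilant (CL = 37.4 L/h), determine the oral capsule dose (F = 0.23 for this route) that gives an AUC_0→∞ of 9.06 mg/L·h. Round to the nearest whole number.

Dose = 1473 mg

Dose = CL × AUC_0→∞ / F
     = 37.4 × 9.06 / 0.23 = 1473.23 mg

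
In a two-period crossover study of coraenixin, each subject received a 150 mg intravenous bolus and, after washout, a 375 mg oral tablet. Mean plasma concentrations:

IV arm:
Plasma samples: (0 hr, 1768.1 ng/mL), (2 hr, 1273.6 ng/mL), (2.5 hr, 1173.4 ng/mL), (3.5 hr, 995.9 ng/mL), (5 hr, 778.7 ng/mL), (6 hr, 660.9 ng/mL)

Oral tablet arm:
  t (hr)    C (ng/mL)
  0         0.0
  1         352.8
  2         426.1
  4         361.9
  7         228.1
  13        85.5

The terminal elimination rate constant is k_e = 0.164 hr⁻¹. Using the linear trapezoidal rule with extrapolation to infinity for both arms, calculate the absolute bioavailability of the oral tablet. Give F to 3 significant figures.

F = 0.137

Trapezoidal AUC_0→6 (IV):
  [0→2]: (1768.1+1273.6)/2 × 2 = 3041.7
  [2→2.5]: (1273.6+1173.4)/2 × 0.5 = 611.75
  [2.5→3.5]: (1173.4+995.9)/2 × 1 = 1084.65
  [3.5→5]: (995.9+778.7)/2 × 1.5 = 1330.95
  [5→6]: (778.7+660.9)/2 × 1 = 719.8
  Sum = 6788.85 ng/mL·hr
IV tail: 660.9/0.164 = 4029.878; AUC_iv,0→∞ = 6788.85 + 4029.878 = 10818.728 ng/mL·hr
Trapezoidal AUC_0→13 (oral tablet):
  [0→1]: (0.0+352.8)/2 × 1 = 176.4
  [1→2]: (352.8+426.1)/2 × 1 = 389.45
  [2→4]: (426.1+361.9)/2 × 2 = 788.0
  [4→7]: (361.9+228.1)/2 × 3 = 885.0
  [7→13]: (228.1+85.5)/2 × 6 = 940.8
  Sum = 3179.65 ng/mL·hr
oral tablet tail: 85.5/0.164 = 521.341; AUC_ev,0→∞ = 3179.65 + 521.341 = 3700.991 ng/mL·hr
F = (AUC_ev/D_ev)/(AUC_iv/D_iv) = (3700.991/375)/(10818.728/150) = 9.86931/72.1249 = 0.1368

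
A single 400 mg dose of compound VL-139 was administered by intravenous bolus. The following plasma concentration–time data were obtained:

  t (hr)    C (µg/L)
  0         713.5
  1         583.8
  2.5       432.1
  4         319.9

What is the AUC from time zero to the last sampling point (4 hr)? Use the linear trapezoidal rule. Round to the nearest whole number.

AUC = 1975 µg/L·hr

Trapezoidal AUC_0→4:
  [0→1]: (713.5+583.8)/2 × 1 = 648.65
  [1→2.5]: (583.8+432.1)/2 × 1.5 = 761.925
  [2.5→4]: (432.1+319.9)/2 × 1.5 = 564.0
  Sum = 1974.575 µg/L·hr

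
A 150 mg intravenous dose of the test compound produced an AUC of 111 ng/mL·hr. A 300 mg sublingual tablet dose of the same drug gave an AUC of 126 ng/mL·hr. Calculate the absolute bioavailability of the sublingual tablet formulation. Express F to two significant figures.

F = (AUC_ev / D_ev) / (AUC_iv / D_iv)
  = (126/300) / (111/150)
  = 0.42 / 0.74 = 0.5676

F = 0.57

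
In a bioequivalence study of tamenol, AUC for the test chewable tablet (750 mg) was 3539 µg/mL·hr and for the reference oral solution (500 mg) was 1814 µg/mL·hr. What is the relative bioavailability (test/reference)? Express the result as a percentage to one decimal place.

F_rel = (AUC_test/D_test) / (AUC_ref/D_ref)
      = (3539/750) / (1814/500)
      = 4.71867 / 3.628 = 1.3006 = 130.06%

F_rel = 130.1%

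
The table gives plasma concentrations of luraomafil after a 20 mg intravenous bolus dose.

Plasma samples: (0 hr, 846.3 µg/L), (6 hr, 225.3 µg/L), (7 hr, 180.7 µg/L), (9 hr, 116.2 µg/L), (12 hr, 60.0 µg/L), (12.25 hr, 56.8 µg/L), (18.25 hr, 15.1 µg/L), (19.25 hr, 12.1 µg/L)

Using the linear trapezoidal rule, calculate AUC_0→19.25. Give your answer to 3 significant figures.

Trapezoidal AUC_0→19.25:
  [0→6]: (846.3+225.3)/2 × 6 = 3214.8
  [6→7]: (225.3+180.7)/2 × 1 = 203.0
  [7→9]: (180.7+116.2)/2 × 2 = 296.9
  [9→12]: (116.2+60.0)/2 × 3 = 264.3
  [12→12.25]: (60.0+56.8)/2 × 0.25 = 14.6
  [12.25→18.25]: (56.8+15.1)/2 × 6 = 215.7
  [18.25→19.25]: (15.1+12.1)/2 × 1 = 13.6
  Sum = 4222.9 µg/L·hr

AUC = 4220 µg/L·hr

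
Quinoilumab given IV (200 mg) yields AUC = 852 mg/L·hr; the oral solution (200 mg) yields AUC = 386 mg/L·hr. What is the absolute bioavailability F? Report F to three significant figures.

F = (AUC_ev / D_ev) / (AUC_iv / D_iv)
  = (386/200) / (852/200)
  = 1.93 / 4.26 = 0.4531

F = 0.453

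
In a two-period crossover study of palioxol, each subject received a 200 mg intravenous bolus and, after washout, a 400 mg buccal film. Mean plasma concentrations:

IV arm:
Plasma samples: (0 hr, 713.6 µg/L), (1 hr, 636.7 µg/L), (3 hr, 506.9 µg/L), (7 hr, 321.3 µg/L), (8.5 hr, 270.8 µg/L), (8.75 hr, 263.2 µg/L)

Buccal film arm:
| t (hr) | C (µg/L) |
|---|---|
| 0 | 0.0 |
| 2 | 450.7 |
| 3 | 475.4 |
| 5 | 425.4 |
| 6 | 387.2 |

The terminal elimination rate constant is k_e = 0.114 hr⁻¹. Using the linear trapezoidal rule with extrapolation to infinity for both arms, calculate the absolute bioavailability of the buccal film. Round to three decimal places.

Trapezoidal AUC_0→8.75 (IV):
  [0→1]: (713.6+636.7)/2 × 1 = 675.15
  [1→3]: (636.7+506.9)/2 × 2 = 1143.6
  [3→7]: (506.9+321.3)/2 × 4 = 1656.4
  [7→8.5]: (321.3+270.8)/2 × 1.5 = 444.075
  [8.5→8.75]: (270.8+263.2)/2 × 0.25 = 66.75
  Sum = 3985.975 µg/L·hr
IV tail: 263.2/0.114 = 2308.772; AUC_iv,0→∞ = 3985.975 + 2308.772 = 6294.747 µg/L·hr
Trapezoidal AUC_0→6 (buccal film):
  [0→2]: (0.0+450.7)/2 × 2 = 450.7
  [2→3]: (450.7+475.4)/2 × 1 = 463.05
  [3→5]: (475.4+425.4)/2 × 2 = 900.8
  [5→6]: (425.4+387.2)/2 × 1 = 406.3
  Sum = 2220.85 µg/L·hr
buccal film tail: 387.2/0.114 = 3396.491; AUC_ev,0→∞ = 2220.85 + 3396.491 = 5617.341 µg/L·hr
F = (AUC_ev/D_ev)/(AUC_iv/D_iv) = (5617.341/400)/(6294.747/200) = 14.0434/31.473735 = 0.4462

F = 0.446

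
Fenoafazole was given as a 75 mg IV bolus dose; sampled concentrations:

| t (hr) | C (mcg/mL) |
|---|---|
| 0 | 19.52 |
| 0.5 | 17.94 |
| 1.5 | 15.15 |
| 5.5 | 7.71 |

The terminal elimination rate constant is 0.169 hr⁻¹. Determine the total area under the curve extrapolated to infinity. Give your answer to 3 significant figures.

AUC = 117 mcg/mL·hr

Trapezoidal AUC_0→5.5:
  [0→0.5]: (19.52+17.94)/2 × 0.5 = 9.365
  [0.5→1.5]: (17.94+15.15)/2 × 1 = 16.545
  [1.5→5.5]: (15.15+7.71)/2 × 4 = 45.72
  Sum = 71.63 mcg/mL·hr
Extrapolated tail: C_last / k_e = 7.71 / 0.169 = 45.621
AUC_0→∞ = 71.63 + 45.621 = 117.251 mcg/mL·hr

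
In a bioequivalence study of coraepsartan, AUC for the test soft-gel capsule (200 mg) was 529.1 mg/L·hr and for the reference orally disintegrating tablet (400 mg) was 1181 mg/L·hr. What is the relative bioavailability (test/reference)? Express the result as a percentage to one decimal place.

F_rel = 89.6%

F_rel = (AUC_test/D_test) / (AUC_ref/D_ref)
      = (529.1/200) / (1181/400)
      = 2.6455 / 2.9525 = 0.8960 = 89.60%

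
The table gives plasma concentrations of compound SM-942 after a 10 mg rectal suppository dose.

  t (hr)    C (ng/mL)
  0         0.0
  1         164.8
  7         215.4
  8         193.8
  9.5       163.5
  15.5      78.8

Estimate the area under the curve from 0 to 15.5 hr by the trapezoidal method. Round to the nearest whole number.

Trapezoidal AUC_0→15.5:
  [0→1]: (0.0+164.8)/2 × 1 = 82.4
  [1→7]: (164.8+215.4)/2 × 6 = 1140.6
  [7→8]: (215.4+193.8)/2 × 1 = 204.6
  [8→9.5]: (193.8+163.5)/2 × 1.5 = 267.975
  [9.5→15.5]: (163.5+78.8)/2 × 6 = 726.9
  Sum = 2422.475 ng/mL·hr

AUC = 2422 ng/mL·hr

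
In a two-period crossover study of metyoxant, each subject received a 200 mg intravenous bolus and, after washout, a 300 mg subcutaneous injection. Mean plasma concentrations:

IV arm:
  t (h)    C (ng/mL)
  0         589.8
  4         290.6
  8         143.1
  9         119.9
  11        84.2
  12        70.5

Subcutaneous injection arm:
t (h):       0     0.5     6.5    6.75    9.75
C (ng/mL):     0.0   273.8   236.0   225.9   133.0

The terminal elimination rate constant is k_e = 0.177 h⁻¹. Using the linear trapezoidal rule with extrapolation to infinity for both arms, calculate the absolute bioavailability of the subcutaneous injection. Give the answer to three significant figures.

Trapezoidal AUC_0→12 (IV):
  [0→4]: (589.8+290.6)/2 × 4 = 1760.8
  [4→8]: (290.6+143.1)/2 × 4 = 867.4
  [8→9]: (143.1+119.9)/2 × 1 = 131.5
  [9→11]: (119.9+84.2)/2 × 2 = 204.1
  [11→12]: (84.2+70.5)/2 × 1 = 77.35
  Sum = 3041.15 ng/mL·h
IV tail: 70.5/0.177 = 398.305; AUC_iv,0→∞ = 3041.15 + 398.305 = 3439.455 ng/mL·h
Trapezoidal AUC_0→9.75 (subcutaneous injection):
  [0→0.5]: (0.0+273.8)/2 × 0.5 = 68.45
  [0.5→6.5]: (273.8+236.0)/2 × 6 = 1529.4
  [6.5→6.75]: (236.0+225.9)/2 × 0.25 = 57.7375
  [6.75→9.75]: (225.9+133.0)/2 × 3 = 538.35
  Sum = 2193.9375 ng/mL·h
subcutaneous injection tail: 133.0/0.177 = 751.412; AUC_ev,0→∞ = 2193.9375 + 751.412 = 2945.3495 ng/mL·h
F = (AUC_ev/D_ev)/(AUC_iv/D_iv) = (2945.3495/300)/(3439.455/200) = 9.81783/17.197275 = 0.5709

F = 0.571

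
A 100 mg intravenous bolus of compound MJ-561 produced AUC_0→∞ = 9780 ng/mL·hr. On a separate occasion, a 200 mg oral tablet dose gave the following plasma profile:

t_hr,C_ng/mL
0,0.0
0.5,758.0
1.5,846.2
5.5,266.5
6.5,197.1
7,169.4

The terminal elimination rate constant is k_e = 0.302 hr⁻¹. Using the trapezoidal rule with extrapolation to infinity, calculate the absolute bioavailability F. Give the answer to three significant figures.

Trapezoidal AUC_0→7 (oral tablet):
  [0→0.5]: (0.0+758.0)/2 × 0.5 = 189.5
  [0.5→1.5]: (758.0+846.2)/2 × 1 = 802.1
  [1.5→5.5]: (846.2+266.5)/2 × 4 = 2225.4
  [5.5→6.5]: (266.5+197.1)/2 × 1 = 231.8
  [6.5→7]: (197.1+169.4)/2 × 0.5 = 91.625
  Sum = 3540.425 ng/mL·hr
Tail: C_last/k_e = 169.4/0.302 = 560.927
AUC_0→∞ (oral tablet) = 3540.425 + 560.927 = 4101.352 ng/mL·hr
F = (AUC_ev/D_ev)/(AUC_iv/D_iv) = (4101.352/200)/(9780/100) = 20.50676/97.8 = 0.2097

F = 0.210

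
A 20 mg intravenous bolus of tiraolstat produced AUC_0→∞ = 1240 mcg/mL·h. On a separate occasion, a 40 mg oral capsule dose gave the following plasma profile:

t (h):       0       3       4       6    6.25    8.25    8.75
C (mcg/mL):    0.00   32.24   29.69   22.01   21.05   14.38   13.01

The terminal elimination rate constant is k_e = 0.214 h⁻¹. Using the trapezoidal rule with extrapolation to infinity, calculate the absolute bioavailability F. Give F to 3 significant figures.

Trapezoidal AUC_0→8.75 (oral capsule):
  [0→3]: (0.00+32.24)/2 × 3 = 48.36
  [3→4]: (32.24+29.69)/2 × 1 = 30.965
  [4→6]: (29.69+22.01)/2 × 2 = 51.7
  [6→6.25]: (22.01+21.05)/2 × 0.25 = 5.3825
  [6.25→8.25]: (21.05+14.38)/2 × 2 = 35.43
  [8.25→8.75]: (14.38+13.01)/2 × 0.5 = 6.8475
  Sum = 178.685 mcg/mL·h
Tail: C_last/k_e = 13.01/0.214 = 60.794
AUC_0→∞ (oral capsule) = 178.685 + 60.794 = 239.479 mcg/mL·h
F = (AUC_ev/D_ev)/(AUC_iv/D_iv) = (239.479/40)/(1240/20) = 5.986975/62 = 0.0966

F = 0.0966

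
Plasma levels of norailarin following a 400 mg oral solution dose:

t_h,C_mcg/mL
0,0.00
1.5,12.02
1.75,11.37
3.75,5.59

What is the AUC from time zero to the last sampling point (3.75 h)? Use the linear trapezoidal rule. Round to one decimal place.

Trapezoidal AUC_0→3.75:
  [0→1.5]: (0.00+12.02)/2 × 1.5 = 9.015
  [1.5→1.75]: (12.02+11.37)/2 × 0.25 = 2.92375
  [1.75→3.75]: (11.37+5.59)/2 × 2 = 16.96
  Sum = 28.89875 mcg/mL·h

AUC = 28.9 mcg/mL·h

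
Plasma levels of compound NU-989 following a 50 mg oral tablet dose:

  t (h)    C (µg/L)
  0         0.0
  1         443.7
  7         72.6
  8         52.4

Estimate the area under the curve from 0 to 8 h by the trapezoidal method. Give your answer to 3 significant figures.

Trapezoidal AUC_0→8:
  [0→1]: (0.0+443.7)/2 × 1 = 221.85
  [1→7]: (443.7+72.6)/2 × 6 = 1548.9
  [7→8]: (72.6+52.4)/2 × 1 = 62.5
  Sum = 1833.25 µg/L·h

AUC = 1830 µg/L·h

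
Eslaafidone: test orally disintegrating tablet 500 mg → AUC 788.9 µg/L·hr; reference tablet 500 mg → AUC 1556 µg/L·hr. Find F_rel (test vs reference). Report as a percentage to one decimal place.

F_rel = 50.7%

F_rel = (AUC_test/D_test) / (AUC_ref/D_ref)
      = (788.9/500) / (1556/500)
      = 1.5778 / 3.112 = 0.5070 = 50.70%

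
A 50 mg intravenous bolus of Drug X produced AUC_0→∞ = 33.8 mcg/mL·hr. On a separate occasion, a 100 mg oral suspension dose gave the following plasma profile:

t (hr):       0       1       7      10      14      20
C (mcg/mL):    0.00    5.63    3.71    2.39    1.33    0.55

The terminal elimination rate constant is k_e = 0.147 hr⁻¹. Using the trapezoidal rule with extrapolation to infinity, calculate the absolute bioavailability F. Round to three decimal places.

Trapezoidal AUC_0→20 (oral suspension):
  [0→1]: (0.00+5.63)/2 × 1 = 2.815
  [1→7]: (5.63+3.71)/2 × 6 = 28.02
  [7→10]: (3.71+2.39)/2 × 3 = 9.15
  [10→14]: (2.39+1.33)/2 × 4 = 7.44
  [14→20]: (1.33+0.55)/2 × 6 = 5.64
  Sum = 53.065 mcg/mL·hr
Tail: C_last/k_e = 0.55/0.147 = 3.741
AUC_0→∞ (oral suspension) = 53.065 + 3.741 = 56.806 mcg/mL·hr
F = (AUC_ev/D_ev)/(AUC_iv/D_iv) = (56.806/100)/(33.8/50) = 0.56806/0.676 = 0.8403

F = 0.840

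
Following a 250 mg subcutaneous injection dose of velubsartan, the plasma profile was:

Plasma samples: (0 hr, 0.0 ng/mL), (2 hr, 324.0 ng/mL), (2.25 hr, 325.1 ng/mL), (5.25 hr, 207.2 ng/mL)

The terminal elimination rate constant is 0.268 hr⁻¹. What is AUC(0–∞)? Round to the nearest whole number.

Trapezoidal AUC_0→5.25:
  [0→2]: (0.0+324.0)/2 × 2 = 324.0
  [2→2.25]: (324.0+325.1)/2 × 0.25 = 81.1375
  [2.25→5.25]: (325.1+207.2)/2 × 3 = 798.45
  Sum = 1203.5875 ng/mL·hr
Extrapolated tail: C_last / k_e = 207.2 / 0.268 = 773.134
AUC_0→∞ = 1203.5875 + 773.134 = 1976.7215 ng/mL·hr

AUC = 1977 ng/mL·hr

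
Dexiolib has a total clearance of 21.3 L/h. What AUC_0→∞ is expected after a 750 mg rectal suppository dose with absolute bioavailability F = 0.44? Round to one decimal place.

AUC_0→∞ = F × Dose / CL
        = 0.44 × 750 / 21.3 = 15.493 mg/L·h

AUC = 15.5 mg/L·h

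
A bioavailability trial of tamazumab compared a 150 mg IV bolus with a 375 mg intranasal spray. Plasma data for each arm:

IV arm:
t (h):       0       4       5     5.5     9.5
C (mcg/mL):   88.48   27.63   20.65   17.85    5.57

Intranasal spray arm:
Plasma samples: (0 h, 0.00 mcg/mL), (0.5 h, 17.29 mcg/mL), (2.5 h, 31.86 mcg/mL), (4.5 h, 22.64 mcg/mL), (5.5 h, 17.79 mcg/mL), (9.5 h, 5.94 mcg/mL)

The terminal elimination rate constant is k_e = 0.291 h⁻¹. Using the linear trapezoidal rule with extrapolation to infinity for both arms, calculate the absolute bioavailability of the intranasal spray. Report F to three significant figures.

Trapezoidal AUC_0→9.5 (IV):
  [0→4]: (88.48+27.63)/2 × 4 = 232.22
  [4→5]: (27.63+20.65)/2 × 1 = 24.14
  [5→5.5]: (20.65+17.85)/2 × 0.5 = 9.625
  [5.5→9.5]: (17.85+5.57)/2 × 4 = 46.84
  Sum = 312.825 mcg/mL·h
IV tail: 5.57/0.291 = 19.141; AUC_iv,0→∞ = 312.825 + 19.141 = 331.966 mcg/mL·h
Trapezoidal AUC_0→9.5 (intranasal spray):
  [0→0.5]: (0.00+17.29)/2 × 0.5 = 4.3225
  [0.5→2.5]: (17.29+31.86)/2 × 2 = 49.15
  [2.5→4.5]: (31.86+22.64)/2 × 2 = 54.5
  [4.5→5.5]: (22.64+17.79)/2 × 1 = 20.215
  [5.5→9.5]: (17.79+5.94)/2 × 4 = 47.46
  Sum = 175.6475 mcg/mL·h
intranasal spray tail: 5.94/0.291 = 20.412; AUC_ev,0→∞ = 175.6475 + 20.412 = 196.0595 mcg/mL·h
F = (AUC_ev/D_ev)/(AUC_iv/D_iv) = (196.0595/375)/(331.966/150) = 0.522825/2.21311 = 0.2362

F = 0.236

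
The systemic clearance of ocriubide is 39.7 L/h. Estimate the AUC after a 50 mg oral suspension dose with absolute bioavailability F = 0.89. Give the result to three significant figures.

AUC_0→∞ = F × Dose / CL
        = 0.89 × 50 / 39.7 = 1.12091 mg/L·h

AUC = 1.12 mg/L·h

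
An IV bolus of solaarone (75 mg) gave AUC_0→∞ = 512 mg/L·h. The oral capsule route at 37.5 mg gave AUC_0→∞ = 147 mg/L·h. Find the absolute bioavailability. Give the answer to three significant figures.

F = 0.574

F = (AUC_ev / D_ev) / (AUC_iv / D_iv)
  = (147/37.5) / (512/75)
  = 3.92 / 6.82667 = 0.5742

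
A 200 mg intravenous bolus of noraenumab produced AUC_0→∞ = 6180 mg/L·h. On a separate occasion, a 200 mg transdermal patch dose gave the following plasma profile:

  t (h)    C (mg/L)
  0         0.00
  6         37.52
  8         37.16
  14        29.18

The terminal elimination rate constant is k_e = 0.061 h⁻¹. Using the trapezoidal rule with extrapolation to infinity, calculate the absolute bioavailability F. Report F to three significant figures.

F = 0.140

Trapezoidal AUC_0→14 (transdermal patch):
  [0→6]: (0.00+37.52)/2 × 6 = 112.56
  [6→8]: (37.52+37.16)/2 × 2 = 74.68
  [8→14]: (37.16+29.18)/2 × 6 = 199.02
  Sum = 386.26 mg/L·h
Tail: C_last/k_e = 29.18/0.061 = 478.361
AUC_0→∞ (transdermal patch) = 386.26 + 478.361 = 864.621 mg/L·h
F = (AUC_ev/D_ev)/(AUC_iv/D_iv) = (864.621/200)/(6180/200) = 4.323105/30.9 = 0.1399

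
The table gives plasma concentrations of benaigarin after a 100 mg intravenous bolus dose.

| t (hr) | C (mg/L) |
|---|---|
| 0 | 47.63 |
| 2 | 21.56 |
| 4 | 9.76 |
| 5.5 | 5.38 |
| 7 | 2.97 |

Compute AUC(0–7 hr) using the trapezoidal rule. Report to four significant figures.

AUC = 118.1 mg/L·hr

Trapezoidal AUC_0→7:
  [0→2]: (47.63+21.56)/2 × 2 = 69.19
  [2→4]: (21.56+9.76)/2 × 2 = 31.32
  [4→5.5]: (9.76+5.38)/2 × 1.5 = 11.355
  [5.5→7]: (5.38+2.97)/2 × 1.5 = 6.2625
  Sum = 118.1275 mg/L·hr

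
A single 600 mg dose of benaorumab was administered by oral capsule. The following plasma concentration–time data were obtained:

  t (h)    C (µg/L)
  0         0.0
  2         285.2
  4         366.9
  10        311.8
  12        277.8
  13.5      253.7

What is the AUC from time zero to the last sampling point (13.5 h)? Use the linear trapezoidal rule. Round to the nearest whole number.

AUC = 3962 µg/L·h

Trapezoidal AUC_0→13.5:
  [0→2]: (0.0+285.2)/2 × 2 = 285.2
  [2→4]: (285.2+366.9)/2 × 2 = 652.1
  [4→10]: (366.9+311.8)/2 × 6 = 2036.1
  [10→12]: (311.8+277.8)/2 × 2 = 589.6
  [12→13.5]: (277.8+253.7)/2 × 1.5 = 398.625
  Sum = 3961.625 µg/L·h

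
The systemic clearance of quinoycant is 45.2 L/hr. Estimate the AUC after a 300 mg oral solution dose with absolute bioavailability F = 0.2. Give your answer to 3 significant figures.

AUC = 1.33 mg/L·hr

AUC_0→∞ = F × Dose / CL
        = 0.2 × 300 / 45.2 = 1.32743 mg/L·hr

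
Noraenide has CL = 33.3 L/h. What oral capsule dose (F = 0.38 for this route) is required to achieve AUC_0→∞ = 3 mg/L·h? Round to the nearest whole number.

Dose = CL × AUC_0→∞ / F
     = 33.3 × 3 / 0.38 = 262.895 mg

Dose = 263 mg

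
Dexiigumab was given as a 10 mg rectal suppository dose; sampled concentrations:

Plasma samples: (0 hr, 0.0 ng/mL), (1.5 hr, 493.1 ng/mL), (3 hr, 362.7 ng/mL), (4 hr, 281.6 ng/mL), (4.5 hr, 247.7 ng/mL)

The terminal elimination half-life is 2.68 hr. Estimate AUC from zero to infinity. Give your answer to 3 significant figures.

AUC = 2420 ng/mL·hr

Trapezoidal AUC_0→4.5:
  [0→1.5]: (0.0+493.1)/2 × 1.5 = 369.825
  [1.5→3]: (493.1+362.7)/2 × 1.5 = 641.85
  [3→4]: (362.7+281.6)/2 × 1 = 322.15
  [4→4.5]: (281.6+247.7)/2 × 0.5 = 132.325
  Sum = 1466.15 ng/mL·hr
k_e = ln2 / t½ = 0.693147 / 2.68 = 0.2586 hr^-1
Extrapolated tail: C_last / k_e = 247.7 / 0.2586 = 957.850
AUC_0→∞ = 1466.15 + 957.850 = 2424.0 ng/mL·hr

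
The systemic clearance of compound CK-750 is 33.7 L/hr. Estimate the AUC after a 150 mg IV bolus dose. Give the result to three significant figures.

AUC_0→∞ = Dose_iv / CL
        = 150 / 33.7 = 4.45104 mg/L·hr

AUC = 4.45 mg/L·hr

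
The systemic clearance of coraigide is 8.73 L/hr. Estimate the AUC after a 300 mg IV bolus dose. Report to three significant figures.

AUC = 34.4 mg/L·hr

AUC_0→∞ = Dose_iv / CL
        = 300 / 8.73 = 34.3643 mg/L·hr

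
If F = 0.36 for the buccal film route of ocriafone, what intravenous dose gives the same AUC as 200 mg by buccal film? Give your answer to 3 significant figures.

D_iv = 72.0 mg

Systemic exposure from an extravascular dose = F × D_ev, so the equivalent IV dose is F × D_ev.
D_iv = F × D_ev = 0.36 × 200 = 72 mg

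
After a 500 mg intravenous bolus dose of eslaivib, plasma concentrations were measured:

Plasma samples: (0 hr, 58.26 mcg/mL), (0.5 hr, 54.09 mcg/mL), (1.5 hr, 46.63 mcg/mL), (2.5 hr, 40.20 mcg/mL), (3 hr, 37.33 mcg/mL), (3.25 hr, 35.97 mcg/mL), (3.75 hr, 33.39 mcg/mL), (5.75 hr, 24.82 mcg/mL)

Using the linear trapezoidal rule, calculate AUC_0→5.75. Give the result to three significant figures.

Trapezoidal AUC_0→5.75:
  [0→0.5]: (58.26+54.09)/2 × 0.5 = 28.0875
  [0.5→1.5]: (54.09+46.63)/2 × 1 = 50.36
  [1.5→2.5]: (46.63+40.20)/2 × 1 = 43.415
  [2.5→3]: (40.20+37.33)/2 × 0.5 = 19.3825
  [3→3.25]: (37.33+35.97)/2 × 0.25 = 9.1625
  [3.25→3.75]: (35.97+33.39)/2 × 0.5 = 17.34
  [3.75→5.75]: (33.39+24.82)/2 × 2 = 58.21
  Sum = 225.9575 mcg/mL·hr

AUC = 226 mcg/mL·hr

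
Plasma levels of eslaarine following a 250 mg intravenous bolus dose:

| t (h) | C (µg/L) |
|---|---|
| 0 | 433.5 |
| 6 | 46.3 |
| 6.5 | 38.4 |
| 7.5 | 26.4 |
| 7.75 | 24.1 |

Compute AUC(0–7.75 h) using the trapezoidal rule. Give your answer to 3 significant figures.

AUC = 1500 µg/L·h

Trapezoidal AUC_0→7.75:
  [0→6]: (433.5+46.3)/2 × 6 = 1439.4
  [6→6.5]: (46.3+38.4)/2 × 0.5 = 21.175
  [6.5→7.5]: (38.4+26.4)/2 × 1 = 32.4
  [7.5→7.75]: (26.4+24.1)/2 × 0.25 = 6.3125
  Sum = 1499.2875 µg/L·h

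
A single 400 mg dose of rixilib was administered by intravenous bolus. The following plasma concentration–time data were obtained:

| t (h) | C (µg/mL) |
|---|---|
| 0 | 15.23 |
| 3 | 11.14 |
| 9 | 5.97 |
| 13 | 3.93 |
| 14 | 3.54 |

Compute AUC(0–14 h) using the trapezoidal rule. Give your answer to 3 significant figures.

Trapezoidal AUC_0→14:
  [0→3]: (15.23+11.14)/2 × 3 = 39.555
  [3→9]: (11.14+5.97)/2 × 6 = 51.33
  [9→13]: (5.97+3.93)/2 × 4 = 19.8
  [13→14]: (3.93+3.54)/2 × 1 = 3.735
  Sum = 114.42 µg/mL·h

AUC = 114 µg/mL·h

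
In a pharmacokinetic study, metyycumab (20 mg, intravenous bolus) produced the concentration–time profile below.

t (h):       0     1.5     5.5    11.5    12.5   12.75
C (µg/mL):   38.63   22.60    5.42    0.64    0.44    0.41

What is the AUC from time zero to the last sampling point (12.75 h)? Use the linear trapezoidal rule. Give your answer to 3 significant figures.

Trapezoidal AUC_0→12.75:
  [0→1.5]: (38.63+22.60)/2 × 1.5 = 45.9225
  [1.5→5.5]: (22.60+5.42)/2 × 4 = 56.04
  [5.5→11.5]: (5.42+0.64)/2 × 6 = 18.18
  [11.5→12.5]: (0.64+0.44)/2 × 1 = 0.54
  [12.5→12.75]: (0.44+0.41)/2 × 0.25 = 0.10625
  Sum = 120.78875 µg/mL·h

AUC = 121 µg/mL·h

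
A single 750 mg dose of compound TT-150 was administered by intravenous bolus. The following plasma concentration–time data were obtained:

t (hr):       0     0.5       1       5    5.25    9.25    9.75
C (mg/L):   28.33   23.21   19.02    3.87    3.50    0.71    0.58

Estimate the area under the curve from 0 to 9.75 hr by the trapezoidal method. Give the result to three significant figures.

AUC = 78.9 mg/L·hr

Trapezoidal AUC_0→9.75:
  [0→0.5]: (28.33+23.21)/2 × 0.5 = 12.885
  [0.5→1]: (23.21+19.02)/2 × 0.5 = 10.5575
  [1→5]: (19.02+3.87)/2 × 4 = 45.78
  [5→5.25]: (3.87+3.50)/2 × 0.25 = 0.92125
  [5.25→9.25]: (3.50+0.71)/2 × 4 = 8.42
  [9.25→9.75]: (0.71+0.58)/2 × 0.5 = 0.3225
  Sum = 78.88625 mg/L·hr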